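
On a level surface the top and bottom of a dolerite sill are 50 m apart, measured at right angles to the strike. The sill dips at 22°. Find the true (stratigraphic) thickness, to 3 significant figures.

18.7 m

True thickness t = w · sin(dip) = 50 × sin 22°
t = 50 × 0.3746 = 18.730 m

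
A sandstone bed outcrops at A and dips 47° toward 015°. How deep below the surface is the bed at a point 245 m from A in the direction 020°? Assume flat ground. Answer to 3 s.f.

The hole lies 5° from the dip direction, so the down-dip offset is 245 × cos 5° = 244.07 m.
Depth = down-dip offset × tan(dip) = 244.07 × tan 47° = 244.07 × 1.0724
Depth = 261.73 m

262 m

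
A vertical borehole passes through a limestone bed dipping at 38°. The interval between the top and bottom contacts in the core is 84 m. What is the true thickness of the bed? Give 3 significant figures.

True thickness t = h · cos(dip) = 84 × cos 38°
t = 84 × 0.7880 = 66.193 m

66.2 m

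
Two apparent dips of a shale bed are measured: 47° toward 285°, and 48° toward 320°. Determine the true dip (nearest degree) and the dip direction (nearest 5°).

The two traces are lines in the plane: v₁ = (sin 285°·cos 47°, cos 285°·cos 47°, −sin 47°), v₂ = (sin 320°·cos 48°, cos 320°·cos 48°, −sin 48°).
Cross product v₁ × v₂ gives the pole to the plane: n ∝ (-0.244, 0.175, 0.262).
True dip = arccos(n_z / |n|) = arccos(0.6574) = 48.9°.
The horizontal component of n points toward azimuth atan2(n_x, n_y) = 306°, the dip direction.

true dip 49°, dip direction 305°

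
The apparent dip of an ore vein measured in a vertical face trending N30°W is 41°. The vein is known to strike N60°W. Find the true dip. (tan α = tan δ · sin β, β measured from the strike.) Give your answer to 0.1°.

60.1°

The section is 30° from the strike.
tan(true dip) = tan 41° / sin 30° = 1.7386
δ = arctan(1.7386) = 60.09°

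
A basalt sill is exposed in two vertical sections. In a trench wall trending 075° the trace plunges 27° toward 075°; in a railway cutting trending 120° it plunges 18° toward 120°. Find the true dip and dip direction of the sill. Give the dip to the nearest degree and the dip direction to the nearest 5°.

true dip 27°, dip direction 070°

Each apparent-dip line lies in the plane. As unit vectors (x east, y north, z up), v₁ plunges 27°→075° and v₂ plunges 18°→120°.
n = v₁ × v₂ = (0.287, 0.108, 0.599) (taken with n_z > 0).
tan δ = √(n_x²+n_y²)/n_z = 0.307/0.599, so δ = 27.1°.
Dip direction = atan2(0.287, 0.108) = 69° (azimuth of n's horizontal projection).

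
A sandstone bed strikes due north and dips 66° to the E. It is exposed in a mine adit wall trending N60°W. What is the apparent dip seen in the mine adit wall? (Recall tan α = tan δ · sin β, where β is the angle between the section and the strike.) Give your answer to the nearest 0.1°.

62.8°

The strike is due north and the section trends N60°W; the acute angle between them is β = 60°.
tan(apparent dip) = tan 66° · sin 60° = 1.9451
apparent dip = arctan 1.9451 = 62.79°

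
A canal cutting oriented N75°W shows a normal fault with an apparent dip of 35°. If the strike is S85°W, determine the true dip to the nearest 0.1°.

The section is 20° from the strike.
tan δ = tan α / sin β = tan 35° / sin 20° = 0.7002 / 0.3420 = 2.0473
true dip = arctan 2.0473 = 63.97°

64.0°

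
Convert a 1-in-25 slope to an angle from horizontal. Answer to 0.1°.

tan θ = 1/25 = 0.0400
θ = arctan(0.0400) = 2.29°

2.3°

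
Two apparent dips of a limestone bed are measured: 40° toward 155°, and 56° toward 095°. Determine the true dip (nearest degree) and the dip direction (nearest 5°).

true dip 56°, dip direction 100°

Each apparent-dip line lies in the plane. As unit vectors (x east, y north, z up), v₁ plunges 40°→155° and v₂ plunges 56°→095°.
Cross product v₁ × v₂ gives the pole to the plane: n ∝ (0.544, -0.090, 0.371).
tan δ = √(n_x²+n_y²)/n_z = 0.552/0.371, so δ = 56.1°.
The horizontal component of n points toward azimuth atan2(n_x, n_y) = 99°, the dip direction.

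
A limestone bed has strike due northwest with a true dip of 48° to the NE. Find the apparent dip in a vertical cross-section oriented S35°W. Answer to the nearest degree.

Angle between strike (due northwest) and section (S35°W): β = 80°.
tan(apparent dip) = tan 48° · sin 80° = 1.0937
apparent dip = arctan 1.0937 = 47.56°

48°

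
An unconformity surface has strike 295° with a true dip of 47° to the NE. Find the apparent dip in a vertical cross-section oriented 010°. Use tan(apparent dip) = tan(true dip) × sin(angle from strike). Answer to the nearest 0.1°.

The section lies 75° from the strike.
tan α = tan 47° × sin 75° = 1.0724 × 0.9659 = 1.0358
apparent dip = arctan 1.0358 = 46.01°

46.0°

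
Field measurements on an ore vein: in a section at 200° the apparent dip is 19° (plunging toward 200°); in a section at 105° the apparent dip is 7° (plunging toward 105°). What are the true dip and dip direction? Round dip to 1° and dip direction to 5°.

true dip 21°, dip direction 175°

Each apparent-dip line lies in the plane. As unit vectors (x east, y north, z up), v₁ plunges 19°→200° and v₂ plunges 7°→105°.
The plane normal is n = v₁ × v₂ ∝ (0.025, -0.352, 0.935).
True dip = arccos(n_z / |n|) = arccos(0.9357) = 20.7°.
Dip direction = azimuth of (n_x, n_y) = atan2(0.025, -0.352) = 176°.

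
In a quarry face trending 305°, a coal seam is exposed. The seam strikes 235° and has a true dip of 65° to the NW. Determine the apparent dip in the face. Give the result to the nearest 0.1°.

63.6°

The strike is 235° and the section trends 305°; the acute angle between them is β = 70°.
tan(apparent dip) = tan 65° · sin 70° = 2.0152
apparent dip = arctan 2.0152 = 63.61°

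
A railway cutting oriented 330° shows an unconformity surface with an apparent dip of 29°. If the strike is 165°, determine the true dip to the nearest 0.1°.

65.0°

β = acute angle between strike 165° and section 330° = 15°.
tan δ = tan α / sin β = tan 29° / sin 15° = 0.5543 / 0.2588 = 2.1417
δ = arctan(2.1417) = 64.97°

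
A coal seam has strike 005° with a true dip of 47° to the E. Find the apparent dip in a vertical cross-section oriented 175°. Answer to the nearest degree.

Angle between strike (005°) and section (175°): β = 10°.
tan(apparent dip) = tan 47° · sin 10° = 0.1862
α = arctan(0.1862) = 10.55°

11°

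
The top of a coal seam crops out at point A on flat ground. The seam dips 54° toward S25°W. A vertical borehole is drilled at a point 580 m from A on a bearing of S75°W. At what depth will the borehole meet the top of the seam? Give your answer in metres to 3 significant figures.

The hole lies 50° from the dip direction, so the down-dip offset is 580 × cos 50° = 372.82 m.
Depth = down-dip offset × tan(dip) = 372.82 × tan 54° = 372.82 × 1.3764
Depth = 513.14 m

513 m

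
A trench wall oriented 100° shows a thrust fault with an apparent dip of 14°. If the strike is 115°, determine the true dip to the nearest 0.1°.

The section is 15° from the strike.
tan δ = tan α / sin β = tan 14° / sin 15° = 0.2493 / 0.2588 = 0.9633
true dip = arctan 0.9633 = 43.93°

43.9°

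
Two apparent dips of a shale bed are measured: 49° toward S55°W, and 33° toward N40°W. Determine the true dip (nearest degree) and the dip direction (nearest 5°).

Represent each trace as a vector plunging at its apparent dip toward its trend (east-north-up frame): v₁ = (-0.537, -0.376, -0.755), v₂ = (-0.539, 0.642, -0.545).
The plane normal is n = v₁ × v₂ ∝ (-0.690, -0.114, 0.548).
True dip = arccos(n_z / |n|) = arccos(0.6170) = 51.9°.
The horizontal component of n points toward azimuth atan2(n_x, n_y) = 261°, the dip direction.

true dip 52°, dip direction 260°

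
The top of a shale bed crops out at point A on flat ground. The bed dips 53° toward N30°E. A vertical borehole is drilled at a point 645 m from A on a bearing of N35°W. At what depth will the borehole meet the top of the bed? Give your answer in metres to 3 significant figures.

The hole lies 65° from the dip direction, so the down-dip offset is 645 × cos 65° = 272.59 m.
Depth = down-dip offset × tan(dip) = 272.59 × tan 53° = 272.59 × 1.3270
Depth = 361.74 m

362 m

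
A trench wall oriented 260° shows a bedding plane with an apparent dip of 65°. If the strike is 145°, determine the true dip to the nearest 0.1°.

67.1°

β = acute angle between strike 145° and section 260° = 65°.
tan(true dip) = tan 65° / sin 65° = 2.3662
true dip = arctan 2.3662 = 67.09°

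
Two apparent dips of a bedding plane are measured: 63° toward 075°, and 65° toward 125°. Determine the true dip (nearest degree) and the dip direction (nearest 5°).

The two traces are lines in the plane: v₁ = (sin 75°·cos 63°, cos 75°·cos 63°, −sin 63°), v₂ = (sin 125°·cos 65°, cos 125°·cos 65°, −sin 65°).
n = v₁ × v₂ = (0.322, -0.089, 0.147) (taken with n_z > 0).
tan δ = √(n_x²+n_y²)/n_z = 0.335/0.147, so δ = 66.3°.
The horizontal component of n points toward azimuth atan2(n_x, n_y) = 105°, the dip direction.

true dip 66°, dip direction 105°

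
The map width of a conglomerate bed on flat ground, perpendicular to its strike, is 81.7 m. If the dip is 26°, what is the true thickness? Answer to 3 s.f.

True thickness t = w · sin(dip) = 81.7 × sin 26°
t = 81.7 × 0.4384 = 35.815 m

35.8 m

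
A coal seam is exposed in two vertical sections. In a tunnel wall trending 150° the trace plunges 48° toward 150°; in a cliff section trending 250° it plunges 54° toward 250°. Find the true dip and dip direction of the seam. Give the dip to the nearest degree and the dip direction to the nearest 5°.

true dip 63°, dip direction 205°

Each apparent-dip line lies in the plane. As unit vectors (x east, y north, z up), v₁ plunges 48°→150° and v₂ plunges 54°→250°.
n = v₁ × v₂ = (-0.319, -0.681, 0.387) (taken with n_z > 0).
True dip = arccos(n_z / |n|) = arccos(0.4577) = 62.8°.
Dip direction = atan2(-0.319, -0.681) = 205° (azimuth of n's horizontal projection).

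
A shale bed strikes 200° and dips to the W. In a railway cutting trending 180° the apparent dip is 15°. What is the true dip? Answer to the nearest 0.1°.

The section is 20° from the strike.
tan δ = tan α / sin β = tan 15° / sin 20° = 0.2679 / 0.3420 = 0.7834
δ = arctan(0.7834) = 38.08°

38.1°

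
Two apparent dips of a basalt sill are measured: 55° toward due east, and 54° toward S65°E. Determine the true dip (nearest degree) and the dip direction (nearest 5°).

true dip 55°, dip direction 100°

The two traces are lines in the plane: v₁ = (sin 90°·cos 55°, cos 90°·cos 55°, −sin 55°), v₂ = (sin 115°·cos 54°, cos 115°·cos 54°, −sin 54°).
Cross product v₁ × v₂ gives the pole to the plane: n ∝ (0.203, -0.028, 0.142).
Dip δ = arctan(|n_h|/n_z) = arctan(0.205/0.142) = 55.2°.
The horizontal component of n points toward azimuth atan2(n_x, n_y) = 98°, the dip direction.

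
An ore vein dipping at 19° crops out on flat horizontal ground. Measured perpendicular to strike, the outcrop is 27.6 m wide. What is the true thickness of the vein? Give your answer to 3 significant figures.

8.99 m

True thickness t = w · sin(dip) = 27.6 × sin 19°
t = 27.6 × 0.3256 = 8.986 m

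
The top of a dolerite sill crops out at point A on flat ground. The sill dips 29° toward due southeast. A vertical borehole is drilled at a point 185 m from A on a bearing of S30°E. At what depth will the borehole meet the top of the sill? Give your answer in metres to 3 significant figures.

99.1 m

The hole lies 15° from the dip direction, so the down-dip offset is 185 × cos 15° = 178.70 m.
Depth = down-dip offset × tan(dip) = 178.70 × tan 29° = 178.70 × 0.5543
Depth = 99.05 m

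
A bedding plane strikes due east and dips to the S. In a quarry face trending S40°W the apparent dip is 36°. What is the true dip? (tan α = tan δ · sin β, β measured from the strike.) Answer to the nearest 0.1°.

43.5°

The section is 50° from the strike.
tan(true dip) = tan 36° / sin 50° = 0.9484
δ = arctan(0.9484) = 43.48°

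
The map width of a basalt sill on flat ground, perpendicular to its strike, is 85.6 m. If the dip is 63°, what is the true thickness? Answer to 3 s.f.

76.3 m

True thickness t = w · sin(dip) = 85.6 × sin 63°
t = 85.6 × 0.8910 = 76.270 m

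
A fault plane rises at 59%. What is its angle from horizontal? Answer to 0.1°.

30.5°

tan θ = 59/100 = 0.5900
θ = arctan(0.5900) = 30.54°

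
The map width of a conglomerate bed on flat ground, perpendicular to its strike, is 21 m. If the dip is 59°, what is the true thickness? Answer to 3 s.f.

18.0 m

True thickness t = w · sin(dip) = 21 × sin 59°
t = 21 × 0.8572 = 18.001 m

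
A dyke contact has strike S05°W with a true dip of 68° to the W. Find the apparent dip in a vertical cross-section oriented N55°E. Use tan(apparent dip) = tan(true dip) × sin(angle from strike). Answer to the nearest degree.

62°

Angle between strike (S05°W) and section (N55°E): β = 50°.
tan α = tan 68° × sin 50° = 2.4751 × 0.7660 = 1.8960
apparent dip = arctan 1.8960 = 62.19°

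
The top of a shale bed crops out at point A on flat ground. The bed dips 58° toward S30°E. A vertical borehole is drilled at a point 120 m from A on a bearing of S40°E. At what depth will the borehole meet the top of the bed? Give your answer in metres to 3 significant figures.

The hole lies 10° from the dip direction, so the down-dip offset is 120 × cos 10° = 118.18 m.
Depth = down-dip offset × tan(dip) = 118.18 × tan 58° = 118.18 × 1.6003
Depth = 189.12 m

189 m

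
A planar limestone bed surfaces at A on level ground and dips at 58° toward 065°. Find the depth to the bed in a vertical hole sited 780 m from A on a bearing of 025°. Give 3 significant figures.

956 m

The hole lies 40° from the dip direction, so the down-dip offset is 780 × cos 40° = 597.51 m.
Depth = down-dip offset × tan(dip) = 597.51 × tan 58° = 597.51 × 1.6003
Depth = 956.22 m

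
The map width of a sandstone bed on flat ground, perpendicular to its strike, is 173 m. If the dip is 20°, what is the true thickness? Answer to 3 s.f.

59.2 m

True thickness t = w · sin(dip) = 173 × sin 20°
t = 173 × 0.3420 = 59.169 m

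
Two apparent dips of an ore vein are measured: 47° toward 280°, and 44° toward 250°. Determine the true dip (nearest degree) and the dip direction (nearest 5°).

true dip 47°, dip direction 275°

Each apparent-dip line lies in the plane. As unit vectors (x east, y north, z up), v₁ plunges 47°→280° and v₂ plunges 44°→250°.
n = v₁ × v₂ = (-0.262, 0.028, 0.245) (taken with n_z > 0).
True dip = arccos(n_z / |n|) = arccos(0.6811) = 47.1°.
Dip direction = atan2(-0.262, 0.028) = 276° (azimuth of n's horizontal projection).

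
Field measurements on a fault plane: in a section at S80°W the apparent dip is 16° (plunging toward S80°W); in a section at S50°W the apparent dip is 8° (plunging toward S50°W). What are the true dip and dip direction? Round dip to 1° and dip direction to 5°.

Each apparent-dip line lies in the plane. As unit vectors (x east, y north, z up), v₁ plunges 16°→S80°W and v₂ plunges 8°→S50°W.
n = v₁ × v₂ = (-0.152, 0.077, 0.476) (taken with n_z > 0).
tan δ = √(n_x²+n_y²)/n_z = 0.171/0.476, so δ = 19.7°.
The horizontal component of n points toward azimuth atan2(n_x, n_y) = 297°, the dip direction.

true dip 20°, dip direction 295°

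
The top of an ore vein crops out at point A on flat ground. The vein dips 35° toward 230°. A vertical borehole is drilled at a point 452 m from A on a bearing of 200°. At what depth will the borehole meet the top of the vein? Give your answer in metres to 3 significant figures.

The hole lies 30° from the dip direction, so the down-dip offset is 452 × cos 30° = 391.44 m.
Depth = down-dip offset × tan(dip) = 391.44 × tan 35° = 391.44 × 0.7002
Depth = 274.09 m

274 m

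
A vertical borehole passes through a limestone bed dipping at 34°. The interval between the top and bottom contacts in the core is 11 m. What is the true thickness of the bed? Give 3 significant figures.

True thickness t = h · cos(dip) = 11 × cos 34°
t = 11 × 0.8290 = 9.119 m

9.12 m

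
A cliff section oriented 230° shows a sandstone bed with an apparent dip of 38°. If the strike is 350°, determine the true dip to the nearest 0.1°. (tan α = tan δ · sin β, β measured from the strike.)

42.1°

The section is 60° from the strike.
tan δ = tan α / sin β = tan 38° / sin 60° = 0.7813 / 0.8660 = 0.9022
δ = arctan(0.9022) = 42.06°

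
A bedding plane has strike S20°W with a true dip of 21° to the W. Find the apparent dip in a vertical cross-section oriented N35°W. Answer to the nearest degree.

The strike is S20°W and the section trends N35°W; the acute angle between them is β = 55°.
tan α = tan 21° × sin 55° = 0.3839 × 0.8192 = 0.3144
apparent dip = arctan 0.3144 = 17.46°

17°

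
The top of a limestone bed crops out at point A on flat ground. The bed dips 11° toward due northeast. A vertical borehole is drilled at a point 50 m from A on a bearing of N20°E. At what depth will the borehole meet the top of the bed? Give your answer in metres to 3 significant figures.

The hole lies 25° from the dip direction, so the down-dip offset is 50 × cos 25° = 45.32 m.
Depth = down-dip offset × tan(dip) = 45.32 × tan 11° = 45.32 × 0.1944
Depth = 8.81 m

8.81 m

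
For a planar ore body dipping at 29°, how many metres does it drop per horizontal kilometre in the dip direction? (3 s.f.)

drop per km = 1000 × tan 29° = 1000 × 0.5543

554 m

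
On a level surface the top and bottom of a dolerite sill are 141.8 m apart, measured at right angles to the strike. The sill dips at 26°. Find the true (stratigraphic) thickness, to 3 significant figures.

True thickness t = w · sin(dip) = 141.8 × sin 26°
t = 141.8 × 0.4384 = 62.161 m

62.2 m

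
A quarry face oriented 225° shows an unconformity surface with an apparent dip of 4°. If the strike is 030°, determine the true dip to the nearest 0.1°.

The section is 15° from the strike.
tan(true dip) = tan 4° / sin 15° = 0.2702
δ = arctan(0.2702) = 15.12°

15.1°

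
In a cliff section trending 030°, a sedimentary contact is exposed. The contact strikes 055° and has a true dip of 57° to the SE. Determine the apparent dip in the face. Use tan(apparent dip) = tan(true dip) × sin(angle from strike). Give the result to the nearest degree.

33°

The section lies 25° from the strike.
tan(apparent dip) = tan 57° · sin 25° = 0.6508
apparent dip = arctan 0.6508 = 33.06°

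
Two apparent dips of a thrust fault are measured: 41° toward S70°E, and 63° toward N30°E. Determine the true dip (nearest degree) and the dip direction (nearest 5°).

The two traces are lines in the plane: v₁ = (sin 110°·cos 41°, cos 110°·cos 41°, −sin 41°), v₂ = (sin 30°·cos 63°, cos 30°·cos 63°, −sin 63°).
The plane normal is n = v₁ × v₂ ∝ (0.488, 0.483, 0.337).
Dip δ = arctan(|n_h|/n_z) = arctan(0.687/0.337) = 63.8°.
Dip direction = azimuth of (n_x, n_y) = atan2(0.488, 0.483) = 45°.

true dip 64°, dip direction 045°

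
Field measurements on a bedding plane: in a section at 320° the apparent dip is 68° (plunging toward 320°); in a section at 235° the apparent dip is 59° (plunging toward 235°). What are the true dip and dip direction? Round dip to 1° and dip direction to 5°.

true dip 71°, dip direction 290°

The two traces are lines in the plane: v₁ = (sin 320°·cos 68°, cos 320°·cos 68°, −sin 68°), v₂ = (sin 235°·cos 59°, cos 235°·cos 59°, −sin 59°).
The plane normal is n = v₁ × v₂ ∝ (-0.520, 0.185, 0.192).
Dip δ = arctan(|n_h|/n_z) = arctan(0.552/0.192) = 70.8°.
Dip direction = atan2(-0.520, 0.185) = 290° (azimuth of n's horizontal projection).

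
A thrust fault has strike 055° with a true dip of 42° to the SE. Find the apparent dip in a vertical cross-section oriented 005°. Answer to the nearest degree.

The strike is 055° and the section trends 005°; the acute angle between them is β = 50°.
tan(apparent dip) = tan 42° · sin 50° = 0.6897
α = arctan(0.6897) = 34.60°

35°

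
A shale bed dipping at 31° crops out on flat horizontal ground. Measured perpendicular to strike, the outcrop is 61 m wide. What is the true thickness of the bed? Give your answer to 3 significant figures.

31.4 m

True thickness t = w · sin(dip) = 61 × sin 31°
t = 61 × 0.5150 = 31.417 m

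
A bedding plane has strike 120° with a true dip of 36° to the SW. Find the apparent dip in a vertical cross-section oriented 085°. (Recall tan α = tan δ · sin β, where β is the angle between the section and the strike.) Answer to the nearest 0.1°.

The strike is 120° and the section trends 085°; the acute angle between them is β = 35°.
tan α = tan 36° × sin 35° = 0.7265 × 0.5736 = 0.4167
apparent dip = arctan 0.4167 = 22.62°

22.6°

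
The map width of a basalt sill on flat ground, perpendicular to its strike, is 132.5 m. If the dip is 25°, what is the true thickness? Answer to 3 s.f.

56.0 m

True thickness t = w · sin(dip) = 132.5 × sin 25°
t = 132.5 × 0.4226 = 55.997 m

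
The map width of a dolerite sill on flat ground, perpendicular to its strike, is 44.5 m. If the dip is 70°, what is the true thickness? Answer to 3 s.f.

True thickness t = w · sin(dip) = 44.5 × sin 70°
t = 44.5 × 0.9397 = 41.816 m

41.8 m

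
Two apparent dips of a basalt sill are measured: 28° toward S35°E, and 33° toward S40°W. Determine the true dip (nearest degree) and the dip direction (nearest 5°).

true dip 37°, dip direction 190°

Each apparent-dip line lies in the plane. As unit vectors (x east, y north, z up), v₁ plunges 28°→S35°E and v₂ plunges 33°→S40°W.
n = v₁ × v₂ = (-0.092, -0.529, 0.715) (taken with n_z > 0).
Dip δ = arctan(|n_h|/n_z) = arctan(0.537/0.715) = 36.9°.
Dip direction = atan2(-0.092, -0.529) = 190° (azimuth of n's horizontal projection).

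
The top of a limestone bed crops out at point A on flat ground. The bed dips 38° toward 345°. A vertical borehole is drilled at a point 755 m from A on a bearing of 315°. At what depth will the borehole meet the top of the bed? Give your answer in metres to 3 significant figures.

511 m

The hole lies 30° from the dip direction, so the down-dip offset is 755 × cos 30° = 653.85 m.
Depth = down-dip offset × tan(dip) = 653.85 × tan 38° = 653.85 × 0.7813
Depth = 510.84 m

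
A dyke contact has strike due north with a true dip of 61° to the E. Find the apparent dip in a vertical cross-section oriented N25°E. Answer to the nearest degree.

The strike is due north and the section trends N25°E; the acute angle between them is β = 25°.
tan(apparent dip) = tan 61° · sin 25° = 0.7624
apparent dip = arctan 0.7624 = 37.32°

37°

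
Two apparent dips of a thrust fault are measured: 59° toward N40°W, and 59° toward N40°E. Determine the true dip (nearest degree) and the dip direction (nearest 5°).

true dip 65°, dip direction 000°

Each apparent-dip line lies in the plane. As unit vectors (x east, y north, z up), v₁ plunges 59°→N40°W and v₂ plunges 59°→N40°E.
The plane normal is n = v₁ × v₂ ∝ (-0.000, 0.568, 0.261).
Dip δ = arctan(|n_h|/n_z) = arctan(0.568/0.261) = 65.3°.
Dip direction = azimuth of (n_x, n_y) = atan2(-0.000, 0.568) = 360°.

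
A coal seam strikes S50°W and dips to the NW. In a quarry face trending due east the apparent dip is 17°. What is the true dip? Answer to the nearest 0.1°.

The section is 40° from the strike.
tan(true dip) = tan 17° / sin 40° = 0.4756
true dip = arctan 0.4756 = 25.44°

25.4°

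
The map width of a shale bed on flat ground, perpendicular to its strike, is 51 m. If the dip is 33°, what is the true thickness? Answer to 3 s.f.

27.8 m

True thickness t = w · sin(dip) = 51 × sin 33°
t = 51 × 0.5446 = 27.777 m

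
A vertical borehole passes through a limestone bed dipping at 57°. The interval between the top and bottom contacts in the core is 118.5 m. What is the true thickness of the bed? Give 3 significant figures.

True thickness t = h · cos(dip) = 118.5 × cos 57°
t = 118.5 × 0.5446 = 64.540 m

64.5 m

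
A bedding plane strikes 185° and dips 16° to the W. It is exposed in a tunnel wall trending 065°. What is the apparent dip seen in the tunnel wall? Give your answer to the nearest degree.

14°

The section lies 60° from the strike.
tan(apparent dip) = tan 16° · sin 60° = 0.2483
α = arctan(0.2483) = 13.95°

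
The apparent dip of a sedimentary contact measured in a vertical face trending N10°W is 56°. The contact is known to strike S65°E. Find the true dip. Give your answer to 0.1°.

β = acute angle between strike S65°E and section N10°W = 55°.
tan δ = tan α / sin β = tan 56° / sin 55° = 1.4826 / 0.8192 = 1.8099
true dip = arctan 1.8099 = 61.08°

61.1°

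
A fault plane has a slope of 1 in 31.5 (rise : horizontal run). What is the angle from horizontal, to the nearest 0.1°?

1.8°

tan θ = 1/31.5 = 0.0317
θ = arctan(0.0317) = 1.82°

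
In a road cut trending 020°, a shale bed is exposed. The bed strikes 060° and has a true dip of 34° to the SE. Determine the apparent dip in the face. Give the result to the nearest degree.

The strike is 060° and the section trends 020°; the acute angle between them is β = 40°.
tan α = tan 34° × sin 40° = 0.6745 × 0.6428 = 0.4336
α = arctan(0.4336) = 23.44°

23°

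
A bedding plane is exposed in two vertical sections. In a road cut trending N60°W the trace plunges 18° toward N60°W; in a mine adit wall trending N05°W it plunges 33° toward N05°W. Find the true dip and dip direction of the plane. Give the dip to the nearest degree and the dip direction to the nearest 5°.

true dip 33°, dip direction 000°

The two traces are lines in the plane: v₁ = (sin 300°·cos 18°, cos 300°·cos 18°, −sin 18°), v₂ = (sin 355°·cos 33°, cos 355°·cos 33°, −sin 33°).
Cross product v₁ × v₂ gives the pole to the plane: n ∝ (0.001, 0.426, 0.653).
Dip δ = arctan(|n_h|/n_z) = arctan(0.426/0.653) = 33.1°.
Dip direction = atan2(0.001, 0.426) = 0° (azimuth of n's horizontal projection).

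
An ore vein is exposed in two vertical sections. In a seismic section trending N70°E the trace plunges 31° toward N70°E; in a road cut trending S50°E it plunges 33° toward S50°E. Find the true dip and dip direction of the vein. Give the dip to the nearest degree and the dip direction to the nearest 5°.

true dip 36°, dip direction 105°

Represent each trace as a vector plunging at its apparent dip toward its trend (east-north-up frame): v₁ = (0.805, 0.293, -0.515), v₂ = (0.642, -0.539, -0.545).
Cross product v₁ × v₂ gives the pole to the plane: n ∝ (0.437, -0.108, 0.623).
Dip δ = arctan(|n_h|/n_z) = arctan(0.450/0.623) = 35.9°.
Dip direction = atan2(0.437, -0.108) = 104° (azimuth of n's horizontal projection).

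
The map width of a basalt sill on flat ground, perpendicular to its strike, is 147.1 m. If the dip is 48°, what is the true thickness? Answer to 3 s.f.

109 m

True thickness t = w · sin(dip) = 147.1 × sin 48°
t = 147.1 × 0.7431 = 109.317 m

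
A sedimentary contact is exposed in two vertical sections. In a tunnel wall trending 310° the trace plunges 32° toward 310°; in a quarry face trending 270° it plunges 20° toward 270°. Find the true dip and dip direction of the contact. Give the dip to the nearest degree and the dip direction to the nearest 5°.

The two traces are lines in the plane: v₁ = (sin 310°·cos 32°, cos 310°·cos 32°, −sin 32°), v₂ = (sin 270°·cos 20°, cos 270°·cos 20°, −sin 20°).
The plane normal is n = v₁ × v₂ ∝ (-0.186, 0.276, 0.512).
Dip δ = arctan(|n_h|/n_z) = arctan(0.333/0.512) = 33.0°.
The horizontal component of n points toward azimuth atan2(n_x, n_y) = 326°, the dip direction.

true dip 33°, dip direction 325°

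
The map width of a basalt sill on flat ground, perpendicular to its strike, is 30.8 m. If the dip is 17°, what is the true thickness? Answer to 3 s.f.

9.01 m

True thickness t = w · sin(dip) = 30.8 × sin 17°
t = 30.8 × 0.2924 = 9.005 m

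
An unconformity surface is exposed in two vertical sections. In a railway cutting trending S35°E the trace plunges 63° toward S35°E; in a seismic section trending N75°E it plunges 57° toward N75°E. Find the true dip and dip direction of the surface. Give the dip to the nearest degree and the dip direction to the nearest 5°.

true dip 65°, dip direction 120°

Each apparent-dip line lies in the plane. As unit vectors (x east, y north, z up), v₁ plunges 63°→S35°E and v₂ plunges 57°→N75°E.
The plane normal is n = v₁ × v₂ ∝ (0.437, -0.250, 0.232).
tan δ = √(n_x²+n_y²)/n_z = 0.504/0.232, so δ = 65.3°.
Dip direction = atan2(0.437, -0.250) = 120° (azimuth of n's horizontal projection).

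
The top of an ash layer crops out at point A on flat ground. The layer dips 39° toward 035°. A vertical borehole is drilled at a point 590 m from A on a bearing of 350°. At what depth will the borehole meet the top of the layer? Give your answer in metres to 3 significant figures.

The hole lies 45° from the dip direction, so the down-dip offset is 590 × cos 45° = 417.19 m.
Depth = down-dip offset × tan(dip) = 417.19 × tan 39° = 417.19 × 0.8098
Depth = 337.84 m

338 m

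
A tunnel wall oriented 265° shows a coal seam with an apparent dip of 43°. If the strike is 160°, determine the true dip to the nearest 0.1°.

44.0°

β = acute angle between strike 160° and section 265° = 75°.
tan(true dip) = tan 43° / sin 75° = 0.9654
true dip = arctan 0.9654 = 43.99°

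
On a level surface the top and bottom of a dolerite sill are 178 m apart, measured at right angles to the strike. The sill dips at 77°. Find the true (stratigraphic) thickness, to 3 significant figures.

True thickness t = w · sin(dip) = 178 × sin 77°
t = 178 × 0.9744 = 173.438 m

173 m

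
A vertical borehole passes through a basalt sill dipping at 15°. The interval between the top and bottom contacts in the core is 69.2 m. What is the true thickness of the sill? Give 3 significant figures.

66.8 m

True thickness t = h · cos(dip) = 69.2 × cos 15°
t = 69.2 × 0.9659 = 66.842 m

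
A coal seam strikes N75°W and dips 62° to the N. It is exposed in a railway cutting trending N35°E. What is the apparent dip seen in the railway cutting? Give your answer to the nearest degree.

Angle between strike (N75°W) and section (N35°E): β = 70°.
tan α = tan 62° × sin 70° = 1.8807 × 0.9397 = 1.7673
α = arctan(1.7673) = 60.50°

60°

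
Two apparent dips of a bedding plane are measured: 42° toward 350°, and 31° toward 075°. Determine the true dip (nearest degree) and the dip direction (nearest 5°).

The two traces are lines in the plane: v₁ = (sin 350°·cos 42°, cos 350°·cos 42°, −sin 42°), v₂ = (sin 75°·cos 31°, cos 75°·cos 31°, −sin 31°).
n = v₁ × v₂ = (0.228, 0.620, 0.635) (taken with n_z > 0).
Dip δ = arctan(|n_h|/n_z) = arctan(0.661/0.635) = 46.2°.
Dip direction = atan2(0.228, 0.620) = 20° (azimuth of n's horizontal projection).

true dip 46°, dip direction 020°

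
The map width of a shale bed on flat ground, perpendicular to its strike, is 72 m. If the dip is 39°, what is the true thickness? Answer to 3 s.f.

45.3 m

True thickness t = w · sin(dip) = 72 × sin 39°
t = 72 × 0.6293 = 45.311 m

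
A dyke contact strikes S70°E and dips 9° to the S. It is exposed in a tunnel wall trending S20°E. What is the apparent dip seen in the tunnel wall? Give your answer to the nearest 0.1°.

The section lies 50° from the strike.
tan α = tan 9° × sin 50° = 0.1584 × 0.7660 = 0.1213
apparent dip = arctan 0.1213 = 6.92°

6.9°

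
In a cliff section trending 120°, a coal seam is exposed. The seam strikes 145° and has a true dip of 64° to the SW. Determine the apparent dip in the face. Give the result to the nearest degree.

41°

The strike is 145° and the section trends 120°; the acute angle between them is β = 25°.
tan(apparent dip) = tan 64° · sin 25° = 0.8665
apparent dip = arctan 0.8665 = 40.91°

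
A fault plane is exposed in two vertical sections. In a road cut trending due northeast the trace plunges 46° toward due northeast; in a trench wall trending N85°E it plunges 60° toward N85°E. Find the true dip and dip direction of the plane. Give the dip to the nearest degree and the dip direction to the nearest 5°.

Represent each trace as a vector plunging at its apparent dip toward its trend (east-north-up frame): v₁ = (0.491, 0.491, -0.719), v₂ = (0.498, 0.044, -0.866).
The plane normal is n = v₁ × v₂ ∝ (0.394, -0.067, 0.223).
tan δ = √(n_x²+n_y²)/n_z = 0.400/0.223, so δ = 60.8°.
The horizontal component of n points toward azimuth atan2(n_x, n_y) = 100°, the dip direction.

true dip 61°, dip direction 100°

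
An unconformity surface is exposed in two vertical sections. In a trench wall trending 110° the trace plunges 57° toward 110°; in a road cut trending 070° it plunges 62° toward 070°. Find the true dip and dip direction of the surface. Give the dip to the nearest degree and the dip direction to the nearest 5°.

true dip 62°, dip direction 075°

The two traces are lines in the plane: v₁ = (sin 110°·cos 57°, cos 110°·cos 57°, −sin 57°), v₂ = (sin 70°·cos 62°, cos 70°·cos 62°, −sin 62°).
n = v₁ × v₂ = (0.299, 0.082, 0.164) (taken with n_z > 0).
tan δ = √(n_x²+n_y²)/n_z = 0.310/0.164, so δ = 62.1°.
Dip direction = atan2(0.299, 0.082) = 75° (azimuth of n's horizontal projection).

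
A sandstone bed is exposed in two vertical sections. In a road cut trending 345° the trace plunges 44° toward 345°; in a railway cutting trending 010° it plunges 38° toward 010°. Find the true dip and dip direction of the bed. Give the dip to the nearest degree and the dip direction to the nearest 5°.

Represent each trace as a vector plunging at its apparent dip toward its trend (east-north-up frame): v₁ = (-0.186, 0.695, -0.695), v₂ = (0.137, 0.776, -0.616).
n = v₁ × v₂ = (-0.111, 0.210, 0.240) (taken with n_z > 0).
True dip = arccos(n_z / |n|) = arccos(0.7103) = 44.7°.
The horizontal component of n points toward azimuth atan2(n_x, n_y) = 332°, the dip direction.

true dip 45°, dip direction 330°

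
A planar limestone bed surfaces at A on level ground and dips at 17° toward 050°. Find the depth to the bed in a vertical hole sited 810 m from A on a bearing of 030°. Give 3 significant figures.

The hole lies 20° from the dip direction, so the down-dip offset is 810 × cos 20° = 761.15 m.
Depth = down-dip offset × tan(dip) = 761.15 × tan 17° = 761.15 × 0.3057
Depth = 232.71 m

233 m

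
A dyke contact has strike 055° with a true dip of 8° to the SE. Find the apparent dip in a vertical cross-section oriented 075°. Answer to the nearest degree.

Angle between strike (055°) and section (075°): β = 20°.
tan α = tan 8° × sin 20° = 0.1405 × 0.3420 = 0.0481
apparent dip = arctan 0.0481 = 2.75°

3°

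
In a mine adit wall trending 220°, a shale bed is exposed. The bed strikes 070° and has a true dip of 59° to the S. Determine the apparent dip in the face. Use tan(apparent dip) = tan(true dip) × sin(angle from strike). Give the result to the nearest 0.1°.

Angle between strike (070°) and section (220°): β = 30°.
tan(apparent dip) = tan 59° · sin 30° = 0.8321
α = arctan(0.8321) = 39.77°

39.8°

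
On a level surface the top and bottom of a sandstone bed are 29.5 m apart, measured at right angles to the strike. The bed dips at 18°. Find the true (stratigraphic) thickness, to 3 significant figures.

9.12 m

True thickness t = w · sin(dip) = 29.5 × sin 18°
t = 29.5 × 0.3090 = 9.116 m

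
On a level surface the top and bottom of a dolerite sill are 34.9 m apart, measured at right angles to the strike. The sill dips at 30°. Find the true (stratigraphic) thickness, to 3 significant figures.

17.4 m

True thickness t = w · sin(dip) = 34.9 × sin 30°
t = 34.9 × 0.5000 = 17.450 m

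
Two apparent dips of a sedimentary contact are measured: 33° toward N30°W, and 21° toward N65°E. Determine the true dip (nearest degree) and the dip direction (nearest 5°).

true dip 38°, dip direction 005°

Each apparent-dip line lies in the plane. As unit vectors (x east, y north, z up), v₁ plunges 33°→N30°W and v₂ plunges 21°→N65°E.
n = v₁ × v₂ = (0.045, 0.611, 0.780) (taken with n_z > 0).
True dip = arccos(n_z / |n|) = arccos(0.7863) = 38.2°.
Dip direction = azimuth of (n_x, n_y) = atan2(0.045, 0.611) = 4°.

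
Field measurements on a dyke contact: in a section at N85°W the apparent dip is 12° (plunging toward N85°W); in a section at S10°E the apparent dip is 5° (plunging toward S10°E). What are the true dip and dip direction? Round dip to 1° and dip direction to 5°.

Represent each trace as a vector plunging at its apparent dip toward its trend (east-north-up frame): v₁ = (-0.974, 0.085, -0.208), v₂ = (0.173, -0.981, -0.087).
n = v₁ × v₂ = (-0.211, -0.121, 0.941) (taken with n_z > 0).
tan δ = √(n_x²+n_y²)/n_z = 0.244/0.941, so δ = 14.5°.
Dip direction = atan2(-0.211, -0.121) = 240° (azimuth of n's horizontal projection).

true dip 15°, dip direction 240°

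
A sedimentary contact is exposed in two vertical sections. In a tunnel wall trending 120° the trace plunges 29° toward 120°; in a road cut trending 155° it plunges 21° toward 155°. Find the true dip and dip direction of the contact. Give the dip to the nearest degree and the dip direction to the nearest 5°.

Each apparent-dip line lies in the plane. As unit vectors (x east, y north, z up), v₁ plunges 29°→120° and v₂ plunges 21°→155°.
n = v₁ × v₂ = (0.253, -0.080, 0.468) (taken with n_z > 0).
tan δ = √(n_x²+n_y²)/n_z = 0.266/0.468, so δ = 29.6°.
Dip direction = azimuth of (n_x, n_y) = atan2(0.253, -0.080) = 108°.

true dip 30°, dip direction 110°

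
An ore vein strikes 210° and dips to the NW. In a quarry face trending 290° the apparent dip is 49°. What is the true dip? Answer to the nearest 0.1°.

49.4°

β = acute angle between strike 210° and section 290° = 80°.
tan(true dip) = tan 49° / sin 80° = 1.1681
δ = arctan(1.1681) = 49.43°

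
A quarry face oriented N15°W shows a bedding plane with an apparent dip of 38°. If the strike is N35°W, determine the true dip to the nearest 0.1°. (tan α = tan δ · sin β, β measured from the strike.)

β = acute angle between strike N35°W and section N15°W = 20°.
tan(true dip) = tan 38° / sin 20° = 2.2843
true dip = arctan 2.2843 = 66.36°

66.4°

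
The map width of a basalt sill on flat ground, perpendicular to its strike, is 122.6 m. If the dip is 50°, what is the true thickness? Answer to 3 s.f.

True thickness t = w · sin(dip) = 122.6 × sin 50°
t = 122.6 × 0.7660 = 93.917 m

93.9 m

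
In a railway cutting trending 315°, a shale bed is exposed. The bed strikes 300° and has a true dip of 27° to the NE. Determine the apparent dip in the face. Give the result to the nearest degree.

8°

Angle between strike (300°) and section (315°): β = 15°.
tan α = tan 27° × sin 15° = 0.5095 × 0.2588 = 0.1319
apparent dip = arctan 0.1319 = 7.51°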